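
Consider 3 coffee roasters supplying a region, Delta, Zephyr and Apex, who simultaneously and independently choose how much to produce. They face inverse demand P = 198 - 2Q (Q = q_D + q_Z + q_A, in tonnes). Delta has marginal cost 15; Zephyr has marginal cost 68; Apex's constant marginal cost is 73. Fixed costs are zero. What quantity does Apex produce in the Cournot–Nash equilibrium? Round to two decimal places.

Delta's profit: π_D = (198 - 2Q)q_D - (15q_D). Setting ∂π_D/∂q_D = 0: 183 - 4q_D - 2(q_Z + q_A) = 0.
Zephyr's profit: π_Z = (198 - 2Q)q_Z - (68q_Z). Setting ∂π_Z/∂q_Z = 0: 130 - 4q_Z - 2(q_D + q_A) = 0.
Apex's profit: π_A = (198 - 2Q)q_A - (73q_A). Setting ∂π_A/∂q_A = 0: 125 - 4q_A - 2(q_D + q_Z) = 0.
Summing all 3 equations gives 438 − 8Q = 0, hence Q = 219/4.
Back-substituting: q_D = (183 − 219/2)/2 = 147/4, q_Z = (130 − 219/2)/2 = 41/4, q_A = (125 − 219/2)/2 = 31/4.

7.75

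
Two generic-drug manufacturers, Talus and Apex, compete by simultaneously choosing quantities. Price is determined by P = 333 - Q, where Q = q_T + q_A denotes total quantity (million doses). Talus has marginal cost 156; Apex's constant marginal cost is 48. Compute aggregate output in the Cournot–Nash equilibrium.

154

Talus's profit: π_T = (333 - Q)q_T - (156q_T). Setting ∂π_T/∂q_T = 0: 177 - 2q_T - (q_A) = 0.
Apex's first-order condition: 285 - 2q_A - (q_T) = 0.
So q_T = (177 - q_A)/2 and q_A = (285 - q_T)/2.
Solving the pair: q_T = 23, q_A = 131.
Total output Q = 23 + 131 = 154.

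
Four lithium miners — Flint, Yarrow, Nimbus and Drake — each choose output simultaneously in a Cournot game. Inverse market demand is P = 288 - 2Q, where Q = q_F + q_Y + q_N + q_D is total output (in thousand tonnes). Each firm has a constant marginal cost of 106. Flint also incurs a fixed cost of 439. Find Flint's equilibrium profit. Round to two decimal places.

Each firm earns π_i = (288 - 2Q)q_i - 106q_i.
Setting ∂π_i/∂q_i = 0 with rivals' quantities fixed: 182 - 4q_i - 2·Σ_{j≠i} q_j = 0.
With identical firms every q_j equals q_i, so Σ_{j≠i} q_j = 3q_i and 182 = 10q_i, giving q_i = 91/5.
Price P = 288 - 2·(364/5) = 712/5.
Flint's profit: (712/5 - 106)·(91/5) - 439 = 223.4800.

223.48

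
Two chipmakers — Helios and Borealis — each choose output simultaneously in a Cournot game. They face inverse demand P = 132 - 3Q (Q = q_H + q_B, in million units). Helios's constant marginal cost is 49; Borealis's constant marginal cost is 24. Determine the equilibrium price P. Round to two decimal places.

Helios's profit: π_H = (132 - 3Q)q_H - (49q_H). Setting ∂π_H/∂q_H = 0: 83 - 6q_H - 3(q_B) = 0.
Borealis's profit: π_B = (132 - 3Q)q_B - (24q_B). Setting ∂π_B/∂q_B = 0: 108 - 6q_B - 3(q_H) = 0.
Rearranging gives the reaction functions q_H = (83 - 3q_B)/6 and q_B = (108 - 3q_H)/6.
Solving the pair: q_H = 58/9, q_B = 133/9.
Total output Q = 191/9, so price P = 132 - 3·(191/9) = 205/3.

68.33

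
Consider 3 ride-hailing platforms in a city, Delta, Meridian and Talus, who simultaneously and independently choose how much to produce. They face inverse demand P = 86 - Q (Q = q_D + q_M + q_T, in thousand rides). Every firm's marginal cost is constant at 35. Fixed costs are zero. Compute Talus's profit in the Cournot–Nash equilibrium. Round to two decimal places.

Each firm earns π_i = (86 - Q)q_i - 35q_i.
Setting ∂π_i/∂q_i = 0 with rivals' quantities fixed: 51 - 2q_i - Σ_{j≠i} q_j = 0.
By symmetry each firm produces the same amount; substituting Σ_{j≠i} q_j = 2q_i yields q_i = 51/4.
Price P = 86 - 153/4 = 191/4.
Talus's profit: (191/4 - 35)·(51/4) = 162.5625.

162.56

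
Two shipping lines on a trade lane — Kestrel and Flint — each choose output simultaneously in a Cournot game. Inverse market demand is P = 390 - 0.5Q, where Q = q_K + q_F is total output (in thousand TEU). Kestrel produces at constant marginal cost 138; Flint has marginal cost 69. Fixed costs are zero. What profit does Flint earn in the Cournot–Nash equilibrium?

Kestrel's profit: π_K = (390 - 0.5Q)q_K - (138q_K). Setting ∂π_K/∂q_K = 0: 252 - q_K - (1/2)(q_F) = 0.
Flint's profit: π_F = (390 - 0.5Q)q_F - (69q_F). Setting ∂π_F/∂q_F = 0: 321 - q_F - (1/2)(q_K) = 0.
Best responses: q_K = (252 - (1/2)q_F), q_F = (321 - (1/2)q_K).
Substituting one into the other gives q_K = 122 and q_F = 260.
Price P = 390 - (1/2)·382 = 199.
Flint's profit: (199 - 69)·260 = 33800.

33800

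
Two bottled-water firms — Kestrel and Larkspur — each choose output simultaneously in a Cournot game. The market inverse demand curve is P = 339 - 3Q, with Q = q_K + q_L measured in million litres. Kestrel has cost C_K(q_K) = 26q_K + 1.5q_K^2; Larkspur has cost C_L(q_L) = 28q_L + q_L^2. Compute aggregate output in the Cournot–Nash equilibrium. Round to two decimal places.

54.46

Kestrel's profit: π_K = (339 - 3Q)q_K - (26q_K + (3/2)q_K²). Setting ∂π_K/∂q_K = 0: 313 - 9q_K - 3(q_L) = 0.
Larkspur's profit: π_L = (339 - 3Q)q_L - (28q_L + q_L²). Setting ∂π_L/∂q_L = 0: 311 - 8q_L - 3(q_K) = 0.
Rearranging gives the reaction functions q_K = (313 - 3q_L)/9 and q_L = (311 - 3q_K)/8.
Substituting one into the other gives q_K = 1571/63 and q_L = 620/21.
Total output Q = 1571/63 + 620/21 = 54.4603.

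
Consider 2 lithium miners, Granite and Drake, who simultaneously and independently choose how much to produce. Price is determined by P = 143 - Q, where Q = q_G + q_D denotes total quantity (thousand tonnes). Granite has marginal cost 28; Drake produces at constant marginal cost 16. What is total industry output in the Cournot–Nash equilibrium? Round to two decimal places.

Granite's profit: π_G = (143 - Q)q_G - (28q_G). Setting ∂π_G/∂q_G = 0: 115 - 2q_G - (q_D) = 0.
Drake's profit: π_D = (143 - Q)q_D - (16q_D). Setting ∂π_D/∂q_D = 0: 127 - 2q_D - (q_G) = 0.
So q_G = (115 - q_D)/2 and q_D = (127 - q_G)/2.
Solving the pair: q_G = 103/3, q_D = 139/3.
Total output Q = 103/3 + 139/3 = 242/3.

80.67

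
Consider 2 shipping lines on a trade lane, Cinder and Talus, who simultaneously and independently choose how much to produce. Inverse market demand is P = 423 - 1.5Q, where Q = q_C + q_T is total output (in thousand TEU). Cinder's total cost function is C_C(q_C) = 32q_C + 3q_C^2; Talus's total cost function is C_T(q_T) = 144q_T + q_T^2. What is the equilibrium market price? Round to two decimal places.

301.56

Cinder's profit: π_C = (423 - 1.5Q)q_C - (32q_C + 3q_C²). Setting ∂π_C/∂q_C = 0: 391 - 9q_C - (3/2)(q_T) = 0.
Talus's first-order condition: 279 - 5q_T - (3/2)(q_C) = 0.
Best responses: q_C = (391 - (3/2)q_T)/9, q_T = (279 - (3/2)q_C)/5.
Substituting one into the other gives q_C = 35.9415 and q_T = 45.0175.
Total output Q = 80.9591, so price P = 423 - (3/2)·80.9591 = 301.5614.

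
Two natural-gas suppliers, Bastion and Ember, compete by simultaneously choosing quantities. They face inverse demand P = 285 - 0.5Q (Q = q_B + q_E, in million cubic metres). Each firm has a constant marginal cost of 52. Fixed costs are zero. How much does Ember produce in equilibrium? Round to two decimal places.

155.33

Each firm earns π_i = (285 - 0.5Q)q_i - 52q_i.
Setting ∂π_i/∂q_i = 0 with rivals' quantities fixed: 233 - q_i - (1/2)q_j = 0.
By symmetry each firm produces the same amount; substituting q_j = q_i yields q_i = 233/(3/2) = 466/3.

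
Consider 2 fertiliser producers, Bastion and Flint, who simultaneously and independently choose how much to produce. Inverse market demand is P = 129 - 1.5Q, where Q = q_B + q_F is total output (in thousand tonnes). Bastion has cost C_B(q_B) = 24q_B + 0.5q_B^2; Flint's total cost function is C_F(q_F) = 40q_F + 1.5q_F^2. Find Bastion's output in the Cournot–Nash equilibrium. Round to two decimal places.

Bastion's profit: π_B = (129 - 1.5Q)q_B - (24q_B + (1/2)q_B²). Setting ∂π_B/∂q_B = 0: 105 - 4q_B - (3/2)(q_F) = 0.
Flint's profit: π_F = (129 - 1.5Q)q_F - (40q_F + (3/2)q_F²). Setting ∂π_F/∂q_F = 0: 89 - 6q_F - (3/2)(q_B) = 0.
Best responses: q_B = (105 - (3/2)q_F)/4, q_F = (89 - (3/2)q_B)/6.
Substituting one into the other gives q_B = 662/29 and q_F = 794/87.

22.83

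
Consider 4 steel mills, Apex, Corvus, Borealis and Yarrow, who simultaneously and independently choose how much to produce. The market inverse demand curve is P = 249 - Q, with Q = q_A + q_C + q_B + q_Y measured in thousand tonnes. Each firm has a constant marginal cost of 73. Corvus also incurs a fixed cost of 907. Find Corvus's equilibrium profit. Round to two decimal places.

A representative firm's profit is π_i = q_i(249 - Q) - 73q_i.
Setting ∂π_i/∂q_i = 0 with rivals' quantities fixed: 176 - 2q_i - Σ_{j≠i} q_j = 0.
With identical firms every q_j equals q_i, so Σ_{j≠i} q_j = 3q_i and 176 = 5q_i, giving q_i = 176/5.
Price P = 249 - 704/5 = 541/5.
Corvus's profit: (541/5 - 73)·(176/5) - 907 = 332.0400.

332.04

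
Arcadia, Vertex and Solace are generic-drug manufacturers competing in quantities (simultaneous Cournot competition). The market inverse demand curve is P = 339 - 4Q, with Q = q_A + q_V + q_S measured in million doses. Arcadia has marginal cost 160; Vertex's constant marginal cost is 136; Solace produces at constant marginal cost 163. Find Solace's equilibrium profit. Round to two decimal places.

Arcadia's profit: π_A = (339 - 4Q)q_A - (160q_A). Setting ∂π_A/∂q_A = 0: 179 - 8q_A - 4(q_V + q_S) = 0.
Vertex's profit: π_V = (339 - 4Q)q_V - (136q_V). Setting ∂π_V/∂q_V = 0: 203 - 8q_V - 4(q_A + q_S) = 0.
Solace's first-order condition: 176 - 8q_S - 4(q_A + q_V) = 0.
Summing all 3 equations gives 558 − 16Q = 0, hence Q = 279/8.
Back-substituting: q_A = (179 − 279/2)/4 = 79/8, q_V = (203 − 279/2)/4 = 127/8, q_S = (176 − 279/2)/4 = 73/8.
Price P = 339 - 4·(279/8) = 399/2.
Solace's profit: (399/2 - 163)·(73/8) = 333.0625.

333.06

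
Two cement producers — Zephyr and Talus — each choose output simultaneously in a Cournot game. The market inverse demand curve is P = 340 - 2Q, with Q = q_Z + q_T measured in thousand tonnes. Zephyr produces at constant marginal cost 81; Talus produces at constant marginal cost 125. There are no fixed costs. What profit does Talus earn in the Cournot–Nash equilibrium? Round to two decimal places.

1624.50

Zephyr's profit: π_Z = (340 - 2Q)q_Z - (81q_Z). Setting ∂π_Z/∂q_Z = 0: 259 - 4q_Z - 2(q_T) = 0.
Talus's profit: π_T = (340 - 2Q)q_T - (125q_T). Setting ∂π_T/∂q_T = 0: 215 - 4q_T - 2(q_Z) = 0.
Best responses: q_Z = (259 - 2q_T)/4, q_T = (215 - 2q_Z)/4.
Solving the pair: q_Z = 101/2, q_T = 57/2.
Price P = 340 - 2·79 = 182.
Talus's profit: (182 - 125)·(57/2) = 1624.5000.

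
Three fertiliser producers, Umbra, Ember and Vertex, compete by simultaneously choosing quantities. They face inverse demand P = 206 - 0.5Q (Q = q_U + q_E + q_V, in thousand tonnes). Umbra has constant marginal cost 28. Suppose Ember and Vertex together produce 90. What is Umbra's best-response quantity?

With rivals' combined output fixed at 90, Umbra's profit is π_U = (206 - (1/2)·90 - (1/2)q_U)q_U - (28q_U) = (161 - (1/2)q_U)q_U - (28q_U).
∂π_U/∂q_U = 133 - q_U = 0, so q_U = 133.

133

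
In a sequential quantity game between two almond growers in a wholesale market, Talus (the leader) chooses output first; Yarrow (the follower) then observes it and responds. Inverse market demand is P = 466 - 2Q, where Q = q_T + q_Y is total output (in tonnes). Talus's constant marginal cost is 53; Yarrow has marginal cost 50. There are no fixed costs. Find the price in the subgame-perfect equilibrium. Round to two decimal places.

Solve by backward induction. Given q_T, the follower Yarrow maximises π_Y = (466 - 2q_T - 2q_Y)q_Y - 50q_Y.
∂π_Y/∂q_Y = 416 - 2q_T - 4q_Y = 0 gives the reaction function q_Y = (416 - 2q_T)/4.
Talus substitutes q_Y(q_T) into its own profit: π_T = q_T(466 - 2q_T - (416 - 2q_T)/2) - 53q_T = (258 - q_T)q_T - 53q_T.
The leader's first-order condition 205 - 2q_T = 0 yields q_T = 205/2.
Then q_Y = (416 - 2·(205/2))/4 = 211/4.
Total output Q = 621/4, so price P = 466 - 2·(621/4) = 311/2.

155.50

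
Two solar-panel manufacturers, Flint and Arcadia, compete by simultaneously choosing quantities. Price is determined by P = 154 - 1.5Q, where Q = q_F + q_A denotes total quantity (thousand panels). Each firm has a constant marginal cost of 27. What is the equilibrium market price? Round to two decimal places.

Each firm earns π_i = (154 - 1.5Q)q_i - 27q_i.
First-order condition (treating rivals' output as given): 127 - 3q_i - (3/2)q_j = 0.
With identical firms every q_j equals q_i, so q_j = q_i and 127 = (9/2)q_i, giving q_i = 254/9.
Total output Q = 508/9, so price P = 154 - (3/2)·(508/9) = 208/3.

69.33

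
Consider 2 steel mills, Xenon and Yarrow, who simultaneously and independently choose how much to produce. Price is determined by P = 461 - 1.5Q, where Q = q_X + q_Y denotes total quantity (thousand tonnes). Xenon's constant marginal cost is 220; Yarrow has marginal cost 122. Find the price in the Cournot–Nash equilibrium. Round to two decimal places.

Xenon's profit: π_X = (461 - 1.5Q)q_X - (220q_X). Setting ∂π_X/∂q_X = 0: 241 - 3q_X - (3/2)(q_Y) = 0.
Yarrow's first-order condition: 339 - 3q_Y - (3/2)(q_X) = 0.
So q_X = (241 - (3/2)q_Y)/3 and q_Y = (339 - (3/2)q_X)/3.
Solving the pair: q_X = 286/9, q_Y = 874/9.
Total output Q = 1160/9, so price P = 461 - (3/2)·(1160/9) = 803/3.

267.67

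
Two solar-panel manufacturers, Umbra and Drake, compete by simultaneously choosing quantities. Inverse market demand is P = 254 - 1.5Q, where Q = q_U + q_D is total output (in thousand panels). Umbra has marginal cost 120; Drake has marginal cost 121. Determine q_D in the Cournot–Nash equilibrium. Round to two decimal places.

29.33

Umbra's profit: π_U = (254 - 1.5Q)q_U - (120q_U). Setting ∂π_U/∂q_U = 0: 134 - 3q_U - (3/2)(q_D) = 0.
Drake's profit: π_D = (254 - 1.5Q)q_D - (121q_D). Setting ∂π_D/∂q_D = 0: 133 - 3q_D - (3/2)(q_U) = 0.
Best responses: q_U = (134 - (3/2)q_D)/3, q_D = (133 - (3/2)q_U)/3.
Solving the pair: q_U = 30, q_D = 88/3.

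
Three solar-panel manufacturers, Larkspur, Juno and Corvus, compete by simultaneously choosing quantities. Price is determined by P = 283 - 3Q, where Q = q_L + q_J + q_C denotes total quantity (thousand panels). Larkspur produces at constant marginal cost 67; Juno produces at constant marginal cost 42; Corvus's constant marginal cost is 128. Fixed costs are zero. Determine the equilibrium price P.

130

Larkspur's profit: π_L = (283 - 3Q)q_L - (67q_L). Setting ∂π_L/∂q_L = 0: 216 - 6q_L - 3(q_J + q_C) = 0.
Juno's first-order condition: 241 - 6q_J - 3(q_L + q_C) = 0.
Corvus's profit: π_C = (283 - 3Q)q_C - (128q_C). Setting ∂π_C/∂q_C = 0: 155 - 6q_C - 3(q_L + q_J) = 0.
Summing all 3 equations gives 612 − 12Q = 0, hence Q = 51.
Back-substituting: q_L = (216 − 153)/3 = 21, q_J = (241 − 153)/3 = 88/3, q_C = (155 − 153)/3 = 2/3.
Total output Q = 51, so price P = 283 - 3·51 = 130.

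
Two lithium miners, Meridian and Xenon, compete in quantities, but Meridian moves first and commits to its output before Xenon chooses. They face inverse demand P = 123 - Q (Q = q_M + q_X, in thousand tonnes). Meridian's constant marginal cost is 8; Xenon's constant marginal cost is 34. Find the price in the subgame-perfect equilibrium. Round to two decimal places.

Solve by backward induction. Given q_M, the follower Xenon maximises π_X = (123 - q_M - q_X)q_X - 34q_X.
Setting the follower's marginal profit to zero, 89 - q_M - 2q_X = 0, i.e. q_X = (89 - q_M)/2.
The leader anticipates this reaction. Substituting into P = 123 - Q gives P = 157/2 - (1/2)q_M, so π_M = (157/2 - (1/2)q_M)q_M - 8q_M.
Leader FOC: 141/2 - q_M = 0, so q_M = 141/2.
Then q_X = (89 - 141/2)/2 = 37/4.
Total output Q = 319/4, so price P = 123 - 319/4 = 173/4.

43.25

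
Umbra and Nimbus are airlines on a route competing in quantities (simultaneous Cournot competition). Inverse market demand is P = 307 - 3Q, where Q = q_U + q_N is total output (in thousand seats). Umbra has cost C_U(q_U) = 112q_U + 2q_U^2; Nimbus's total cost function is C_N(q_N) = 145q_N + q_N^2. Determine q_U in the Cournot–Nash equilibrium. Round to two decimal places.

Umbra's profit: π_U = (307 - 3Q)q_U - (112q_U + 2q_U²). Setting ∂π_U/∂q_U = 0: 195 - 10q_U - 3(q_N) = 0.
Nimbus's profit: π_N = (307 - 3Q)q_N - (145q_N + q_N²). Setting ∂π_N/∂q_N = 0: 162 - 8q_N - 3(q_U) = 0.
Rearranging gives the reaction functions q_U = (195 - 3q_N)/10 and q_N = (162 - 3q_U)/8.
Solving the pair: q_U = 1074/71, q_N = 1035/71.

15.13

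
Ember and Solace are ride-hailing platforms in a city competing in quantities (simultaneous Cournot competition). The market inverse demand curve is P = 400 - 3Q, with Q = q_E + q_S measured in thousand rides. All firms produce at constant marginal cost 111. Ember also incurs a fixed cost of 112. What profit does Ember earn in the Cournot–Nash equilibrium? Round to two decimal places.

Each firm earns π_i = (400 - 3Q)q_i - 111q_i.
First-order condition (treating rivals' output as given): 289 - 6q_i - 3q_j = 0.
With identical firms every q_j equals q_i, so q_j = q_i and 289 = 9q_i, giving q_i = 289/9.
Price P = 400 - 3·(578/9) = 622/3.
Ember's profit: (622/3 - 111)·(289/9) - 112 = 2981.3704.

2981.37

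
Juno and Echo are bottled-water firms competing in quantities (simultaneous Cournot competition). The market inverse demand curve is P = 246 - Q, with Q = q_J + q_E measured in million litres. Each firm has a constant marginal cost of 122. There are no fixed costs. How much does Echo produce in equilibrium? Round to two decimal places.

Each firm earns π_i = (246 - Q)q_i - 122q_i.
First-order condition (treating rivals' output as given): 124 - 2q_i - q_j = 0.
With identical firms every q_j equals q_i, so q_j = q_i and 124 = 3q_i, giving q_i = 124/3.

41.33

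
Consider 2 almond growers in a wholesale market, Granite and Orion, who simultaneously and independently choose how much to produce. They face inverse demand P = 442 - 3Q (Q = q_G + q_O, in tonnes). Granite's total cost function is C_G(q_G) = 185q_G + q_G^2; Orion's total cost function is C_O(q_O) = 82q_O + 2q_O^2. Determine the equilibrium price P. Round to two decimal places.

Granite's profit: π_G = (442 - 3Q)q_G - (185q_G + q_G²). Setting ∂π_G/∂q_G = 0: 257 - 8q_G - 3(q_O) = 0.
Orion's profit: π_O = (442 - 3Q)q_O - (82q_O + 2q_O²). Setting ∂π_O/∂q_O = 0: 360 - 10q_O - 3(q_G) = 0.
Best responses: q_G = (257 - 3q_O)/8, q_O = (360 - 3q_G)/10.
Substituting one into the other gives q_G = 1490/71 and q_O = 29.7042.
Total output Q = 50.6901, so price P = 442 - 3·50.6901 = 289.9296.

289.93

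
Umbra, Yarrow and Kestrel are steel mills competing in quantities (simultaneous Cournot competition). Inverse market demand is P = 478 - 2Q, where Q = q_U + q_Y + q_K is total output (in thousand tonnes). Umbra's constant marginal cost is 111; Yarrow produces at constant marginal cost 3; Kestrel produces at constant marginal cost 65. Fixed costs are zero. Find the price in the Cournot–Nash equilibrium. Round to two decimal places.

164.25

Umbra's profit: π_U = (478 - 2Q)q_U - (111q_U). Setting ∂π_U/∂q_U = 0: 367 - 4q_U - 2(q_Y + q_K) = 0.
Yarrow's profit: π_Y = (478 - 2Q)q_Y - (3q_Y). Setting ∂π_Y/∂q_Y = 0: 475 - 4q_Y - 2(q_U + q_K) = 0.
Kestrel's profit: π_K = (478 - 2Q)q_K - (65q_K). Setting ∂π_K/∂q_K = 0: 413 - 4q_K - 2(q_U + q_Y) = 0.
Adding the 3 first-order conditions: 1255 − 8Q = 0, so Q = 1255/8.
Back-substituting: q_U = (367 − 1255/4)/2 = 213/8, q_Y = (475 − 1255/4)/2 = 645/8, q_K = (413 − 1255/4)/2 = 397/8.
Total output Q = 1255/8, so price P = 478 - 2·(1255/8) = 657/4.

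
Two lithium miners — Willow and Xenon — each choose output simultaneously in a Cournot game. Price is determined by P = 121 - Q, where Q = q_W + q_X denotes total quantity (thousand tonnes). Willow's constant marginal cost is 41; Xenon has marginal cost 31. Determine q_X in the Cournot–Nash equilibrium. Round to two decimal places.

Willow's profit: π_W = (121 - Q)q_W - (41q_W). Setting ∂π_W/∂q_W = 0: 80 - 2q_W - (q_X) = 0.
Xenon's first-order condition: 90 - 2q_X - (q_W) = 0.
Rearranging gives the reaction functions q_W = (80 - q_X)/2 and q_X = (90 - q_W)/2.
Substituting one into the other gives q_W = 70/3 and q_X = 100/3.

33.33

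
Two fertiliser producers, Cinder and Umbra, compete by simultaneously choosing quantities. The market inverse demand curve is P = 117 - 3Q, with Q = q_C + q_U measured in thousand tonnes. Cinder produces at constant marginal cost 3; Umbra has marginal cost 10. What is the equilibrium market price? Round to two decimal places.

43.33

Cinder's profit: π_C = (117 - 3Q)q_C - (3q_C). Setting ∂π_C/∂q_C = 0: 114 - 6q_C - 3(q_U) = 0.
Umbra's first-order condition: 107 - 6q_U - 3(q_C) = 0.
So q_C = (114 - 3q_U)/6 and q_U = (107 - 3q_C)/6.
Substituting one into the other gives q_C = 121/9 and q_U = 100/9.
Total output Q = 221/9, so price P = 117 - 3·(221/9) = 130/3.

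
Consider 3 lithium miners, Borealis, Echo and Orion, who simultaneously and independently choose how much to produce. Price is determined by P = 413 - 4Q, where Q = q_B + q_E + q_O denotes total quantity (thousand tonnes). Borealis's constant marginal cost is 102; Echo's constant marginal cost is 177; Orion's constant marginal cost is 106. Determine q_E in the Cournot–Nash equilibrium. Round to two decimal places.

Borealis's profit: π_B = (413 - 4Q)q_B - (102q_B). Setting ∂π_B/∂q_B = 0: 311 - 8q_B - 4(q_E + q_O) = 0.
Echo's first-order condition: 236 - 8q_E - 4(q_B + q_O) = 0.
Orion's profit: π_O = (413 - 4Q)q_O - (106q_O). Setting ∂π_O/∂q_O = 0: 307 - 8q_O - 4(q_B + q_E) = 0.
Summing all 3 equations gives 854 − 16Q = 0, hence Q = 427/8.
Back-substituting: q_B = (311 − 427/2)/4 = 195/8, q_E = (236 − 427/2)/4 = 45/8, q_O = (307 − 427/2)/4 = 187/8.

5.63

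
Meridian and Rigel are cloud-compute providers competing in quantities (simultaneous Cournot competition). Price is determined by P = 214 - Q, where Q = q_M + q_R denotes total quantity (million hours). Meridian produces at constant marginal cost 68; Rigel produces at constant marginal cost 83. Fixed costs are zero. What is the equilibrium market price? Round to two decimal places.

Meridian's profit: π_M = (214 - Q)q_M - (68q_M). Setting ∂π_M/∂q_M = 0: 146 - 2q_M - (q_R) = 0.
Rigel's first-order condition: 131 - 2q_R - (q_M) = 0.
So q_M = (146 - q_R)/2 and q_R = (131 - q_M)/2.
Solving the pair: q_M = 161/3, q_R = 116/3.
Total output Q = 277/3, so price P = 214 - 277/3 = 365/3.

121.67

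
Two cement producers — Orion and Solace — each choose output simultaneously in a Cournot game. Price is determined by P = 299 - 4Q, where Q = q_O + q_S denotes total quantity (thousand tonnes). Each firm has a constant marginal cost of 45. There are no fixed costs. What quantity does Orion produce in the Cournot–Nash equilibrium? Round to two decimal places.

21.17

A representative firm's profit is π_i = q_i(299 - 4Q) - 45q_i.
First-order condition (treating rivals' output as given): 254 - 8q_i - 4q_j = 0.
By symmetry each firm produces the same amount; substituting q_j = q_i yields q_i = 254/12 = 127/6.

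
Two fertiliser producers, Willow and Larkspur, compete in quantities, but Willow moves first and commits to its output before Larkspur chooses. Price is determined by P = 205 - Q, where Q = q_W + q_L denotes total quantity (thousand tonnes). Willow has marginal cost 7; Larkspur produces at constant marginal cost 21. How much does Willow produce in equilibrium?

106

Solve by backward induction. Given q_W, the follower Larkspur maximises π_L = (205 - q_W - q_L)q_L - 21q_L.
Setting the follower's marginal profit to zero, 184 - q_W - 2q_L = 0, i.e. q_L = (184 - q_W)/2.
Willow substitutes q_L(q_W) into its own profit: π_W = q_W(205 - q_W - (184 - q_W)/2) - 7q_W = (113 - (1/2)q_W)q_W - 7q_W.
The leader's first-order condition 106 - q_W = 0 yields q_W = 106.
Then q_L = (184 - 106)/2 = 39.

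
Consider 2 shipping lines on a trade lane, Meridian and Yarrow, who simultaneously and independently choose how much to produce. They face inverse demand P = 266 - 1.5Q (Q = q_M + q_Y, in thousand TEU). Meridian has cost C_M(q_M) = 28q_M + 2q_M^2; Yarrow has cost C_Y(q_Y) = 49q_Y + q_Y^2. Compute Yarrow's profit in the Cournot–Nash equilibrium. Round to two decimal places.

Meridian's profit: π_M = (266 - 1.5Q)q_M - (28q_M + 2q_M²). Setting ∂π_M/∂q_M = 0: 238 - 7q_M - (3/2)(q_Y) = 0.
Yarrow's profit: π_Y = (266 - 1.5Q)q_Y - (49q_Y + q_Y²). Setting ∂π_Y/∂q_Y = 0: 217 - 5q_Y - (3/2)(q_M) = 0.
So q_M = (238 - (3/2)q_Y)/7 and q_Y = (217 - (3/2)q_M)/5.
Substituting one into the other gives q_M = 26.3969 and q_Y = 35.4809.
Price P = 266 - (3/2)·61.8779 = 173.1832.
Yarrow's profit: 173.1832·35.4809 - 49·35.4809 - 35.4809² = 3147.2385.

3147.24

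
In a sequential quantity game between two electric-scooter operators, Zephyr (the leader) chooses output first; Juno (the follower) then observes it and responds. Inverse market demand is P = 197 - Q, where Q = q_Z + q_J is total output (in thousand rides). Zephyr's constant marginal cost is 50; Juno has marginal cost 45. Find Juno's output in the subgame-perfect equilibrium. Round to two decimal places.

40.50

Solve by backward induction. Given q_Z, the follower Juno maximises π_J = (197 - q_Z - q_J)q_J - 45q_J.
Follower FOC: 152 - q_Z - 2q_J = 0, so q_J(q_Z) = (152 - q_Z)/2.
The leader anticipates this reaction. Substituting into P = 197 - Q gives P = 121 - (1/2)q_Z, so π_Z = (121 - (1/2)q_Z)q_Z - 50q_Z.
The leader's first-order condition 71 - q_Z = 0 yields q_Z = 71.
Then q_J = (152 - 71)/2 = 81/2.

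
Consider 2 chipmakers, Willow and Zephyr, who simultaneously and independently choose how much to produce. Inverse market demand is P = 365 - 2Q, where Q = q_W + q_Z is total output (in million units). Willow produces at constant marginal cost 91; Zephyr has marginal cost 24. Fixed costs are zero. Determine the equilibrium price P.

Willow's profit: π_W = (365 - 2Q)q_W - (91q_W). Setting ∂π_W/∂q_W = 0: 274 - 4q_W - 2(q_Z) = 0.
Zephyr's profit: π_Z = (365 - 2Q)q_Z - (24q_Z). Setting ∂π_Z/∂q_Z = 0: 341 - 4q_Z - 2(q_W) = 0.
So q_W = (274 - 2q_Z)/4 and q_Z = (341 - 2q_W)/4.
Substituting one into the other gives q_W = 69/2 and q_Z = 68.
Total output Q = 205/2, so price P = 365 - 2·(205/2) = 160.

160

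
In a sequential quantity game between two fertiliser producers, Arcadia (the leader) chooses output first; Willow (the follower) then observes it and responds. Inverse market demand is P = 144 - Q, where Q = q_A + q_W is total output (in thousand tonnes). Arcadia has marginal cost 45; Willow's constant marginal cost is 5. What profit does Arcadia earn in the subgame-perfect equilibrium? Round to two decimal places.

The follower Willow best-responds to any q_A: π_W = (144 - Q)q_W - 5q_W.
∂π_W/∂q_W = 139 - q_A - 2q_W = 0 gives the reaction function q_W = (139 - q_A)/2.
The leader anticipates this reaction. Substituting into P = 144 - Q gives P = 149/2 - (1/2)q_A, so π_A = (149/2 - (1/2)q_A)q_A - 45q_A.
The leader's first-order condition 59/2 - q_A = 0 yields q_A = 59/2.
Then q_W = (139 - 59/2)/2 = 219/4.
Price P = 144 - 337/4 = 239/4.
Arcadia's profit: (239/4 - 45)·(59/2) = 435.1250.

435.13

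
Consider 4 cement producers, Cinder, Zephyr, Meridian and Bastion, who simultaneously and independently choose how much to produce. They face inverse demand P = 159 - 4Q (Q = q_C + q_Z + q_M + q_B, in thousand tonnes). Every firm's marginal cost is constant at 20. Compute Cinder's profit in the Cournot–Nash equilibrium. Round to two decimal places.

Each firm earns π_i = (159 - 4Q)q_i - 20q_i.
First-order condition (treating rivals' output as given): 139 - 8q_i - 4·Σ_{j≠i} q_j = 0.
By symmetry each firm produces the same amount; substituting Σ_{j≠i} q_j = 3q_i yields q_i = 139/20.
Price P = 159 - 4·(139/5) = 239/5.
Cinder's profit: (239/5 - 20)·(139/20) = 193.2100.

193.21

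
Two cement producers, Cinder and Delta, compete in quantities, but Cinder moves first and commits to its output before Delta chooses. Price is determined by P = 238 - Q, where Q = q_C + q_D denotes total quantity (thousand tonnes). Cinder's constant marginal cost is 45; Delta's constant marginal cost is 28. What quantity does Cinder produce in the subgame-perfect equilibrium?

Solve by backward induction. Given q_C, the follower Delta maximises π_D = (238 - q_C - q_D)q_D - 28q_D.
∂π_D/∂q_D = 210 - q_C - 2q_D = 0 gives the reaction function q_D = (210 - q_C)/2.
Cinder substitutes q_D(q_C) into its own profit: π_C = q_C(238 - q_C - (210 - q_C)/2) - 45q_C = (133 - (1/2)q_C)q_C - 45q_C.
Leader FOC: 88 - q_C = 0, so q_C = 88.
Then q_D = (210 - 88)/2 = 61.

88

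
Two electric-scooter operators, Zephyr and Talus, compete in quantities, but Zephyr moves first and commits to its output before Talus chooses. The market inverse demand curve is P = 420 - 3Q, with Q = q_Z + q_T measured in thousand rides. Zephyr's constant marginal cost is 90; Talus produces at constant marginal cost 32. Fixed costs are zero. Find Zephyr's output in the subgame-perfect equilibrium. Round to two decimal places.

Solve by backward induction. Given q_Z, the follower Talus maximises π_T = (420 - 3q_Z - 3q_T)q_T - 32q_T.
Setting the follower's marginal profit to zero, 388 - 3q_Z - 6q_T = 0, i.e. q_T = (388 - 3q_Z)/6.
Zephyr substitutes q_T(q_Z) into its own profit: π_Z = q_Z(420 - 3q_Z - (388 - 3q_Z)/2) - 90q_Z = (226 - (3/2)q_Z)q_Z - 90q_Z.
Maximising: ∂π_Z/∂q_Z = 136 - 3q_Z = 0, giving q_Z = 136/3.
Then q_T = (388 - 3·(136/3))/6 = 42.

45.33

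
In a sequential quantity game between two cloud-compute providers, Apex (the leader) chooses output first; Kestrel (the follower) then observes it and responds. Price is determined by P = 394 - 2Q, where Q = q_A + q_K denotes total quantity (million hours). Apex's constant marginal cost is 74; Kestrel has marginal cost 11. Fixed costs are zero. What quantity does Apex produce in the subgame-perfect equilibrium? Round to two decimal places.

64.25

Solve by backward induction. Given q_A, the follower Kestrel maximises π_K = (394 - 2q_A - 2q_K)q_K - 11q_K.
Follower FOC: 383 - 2q_A - 4q_K = 0, so q_K(q_A) = (383 - 2q_A)/4.
Apex substitutes q_K(q_A) into its own profit: π_A = q_A(394 - 2q_A - (383 - 2q_A)/2) - 74q_A = (405/2 - q_A)q_A - 74q_A.
The leader's first-order condition 257/2 - 2q_A = 0 yields q_A = 257/4.
Then q_K = (383 - 2·(257/4))/4 = 509/8.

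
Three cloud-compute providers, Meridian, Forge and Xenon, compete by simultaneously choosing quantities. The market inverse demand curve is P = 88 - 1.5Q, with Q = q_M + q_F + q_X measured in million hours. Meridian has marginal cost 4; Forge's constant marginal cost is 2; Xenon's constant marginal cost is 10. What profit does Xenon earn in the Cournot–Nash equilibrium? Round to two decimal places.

170.67

Meridian's profit: π_M = (88 - 1.5Q)q_M - (4q_M). Setting ∂π_M/∂q_M = 0: 84 - 3q_M - (3/2)(q_F + q_X) = 0.
Forge's first-order condition: 86 - 3q_F - (3/2)(q_M + q_X) = 0.
Xenon's profit: π_X = (88 - 1.5Q)q_X - (10q_X). Setting ∂π_X/∂q_X = 0: 78 - 3q_X - (3/2)(q_M + q_F) = 0.
Summing all 3 equations gives 248 − 6Q = 0, hence Q = 124/3.
Back-substituting: q_M = (84 − 62)/(3/2) = 44/3, q_F = (86 − 62)/(3/2) = 16, q_X = (78 − 62)/(3/2) = 32/3.
Price P = 88 - (3/2)·(124/3) = 26.
Xenon's profit: (26 - 10)·(32/3) = 512/3.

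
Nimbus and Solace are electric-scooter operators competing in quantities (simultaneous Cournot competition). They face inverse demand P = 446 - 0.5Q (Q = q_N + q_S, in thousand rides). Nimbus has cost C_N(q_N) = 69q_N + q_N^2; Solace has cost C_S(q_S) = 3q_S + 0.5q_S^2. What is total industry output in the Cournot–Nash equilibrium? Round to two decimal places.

Nimbus's profit: π_N = (446 - 0.5Q)q_N - (69q_N + q_N²). Setting ∂π_N/∂q_N = 0: 377 - 3q_N - (1/2)(q_S) = 0.
Solace's profit: π_S = (446 - 0.5Q)q_S - (3q_S + (1/2)q_S²). Setting ∂π_S/∂q_S = 0: 443 - 2q_S - (1/2)(q_N) = 0.
Rearranging gives the reaction functions q_N = (377 - (1/2)q_S)/3 and q_S = (443 - (1/2)q_N)/2.
Substituting one into the other gives q_N = 92.6087 and q_S = 198.3478.
Total output Q = 92.6087 + 198.3478 = 290.9565.

290.96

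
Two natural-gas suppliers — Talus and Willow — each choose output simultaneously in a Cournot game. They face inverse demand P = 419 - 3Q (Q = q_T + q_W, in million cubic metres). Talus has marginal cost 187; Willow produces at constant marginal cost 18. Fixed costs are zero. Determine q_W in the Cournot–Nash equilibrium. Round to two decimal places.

Talus's profit: π_T = (419 - 3Q)q_T - (187q_T). Setting ∂π_T/∂q_T = 0: 232 - 6q_T - 3(q_W) = 0.
Willow's first-order condition: 401 - 6q_W - 3(q_T) = 0.
Rearranging gives the reaction functions q_T = (232 - 3q_W)/6 and q_W = (401 - 3q_T)/6.
Substituting one into the other gives q_T = 7 and q_W = 190/3.

63.33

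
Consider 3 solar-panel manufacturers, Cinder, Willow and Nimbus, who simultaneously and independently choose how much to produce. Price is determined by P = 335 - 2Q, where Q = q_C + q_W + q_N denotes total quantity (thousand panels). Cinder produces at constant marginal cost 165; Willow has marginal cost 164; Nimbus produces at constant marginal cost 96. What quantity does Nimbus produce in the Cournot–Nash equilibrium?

Cinder's profit: π_C = (335 - 2Q)q_C - (165q_C). Setting ∂π_C/∂q_C = 0: 170 - 4q_C - 2(q_W + q_N) = 0.
Willow's first-order condition: 171 - 4q_W - 2(q_C + q_N) = 0.
Nimbus's profit: π_N = (335 - 2Q)q_N - (96q_N). Setting ∂π_N/∂q_N = 0: 239 - 4q_N - 2(q_C + q_W) = 0.
Adding the 3 conditions: 580 − 4Q − 4Q = 0, i.e. Q = 145/2.
Back-substituting: q_C = (170 − 145)/2 = 25/2, q_W = (171 − 145)/2 = 13, q_N = (239 − 145)/2 = 47.

47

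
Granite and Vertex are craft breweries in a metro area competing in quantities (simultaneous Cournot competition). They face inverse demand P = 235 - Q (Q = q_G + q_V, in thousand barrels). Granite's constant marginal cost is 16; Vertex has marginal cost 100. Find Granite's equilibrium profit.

Granite's profit: π_G = (235 - Q)q_G - (16q_G). Setting ∂π_G/∂q_G = 0: 219 - 2q_G - (q_V) = 0.
Vertex's first-order condition: 135 - 2q_V - (q_G) = 0.
Best responses: q_G = (219 - q_V)/2, q_V = (135 - q_G)/2.
Substituting one into the other gives q_G = 101 and q_V = 17.
Price P = 235 - 118 = 117.
Granite's profit: (117 - 16)·101 = 10201.

10201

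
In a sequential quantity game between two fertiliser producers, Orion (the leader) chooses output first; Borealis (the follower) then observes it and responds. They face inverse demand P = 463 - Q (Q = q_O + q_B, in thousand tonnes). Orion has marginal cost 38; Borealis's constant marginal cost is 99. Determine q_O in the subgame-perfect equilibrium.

243

Solve by backward induction. Given q_O, the follower Borealis maximises π_B = (463 - q_O - q_B)q_B - 99q_B.
Follower FOC: 364 - q_O - 2q_B = 0, so q_B(q_O) = (364 - q_O)/2.
The leader anticipates this reaction. Substituting into P = 463 - Q gives P = 281 - (1/2)q_O, so π_O = (281 - (1/2)q_O)q_O - 38q_O.
Leader FOC: 243 - q_O = 0, so q_O = 243.
Then q_B = (364 - 243)/2 = 121/2.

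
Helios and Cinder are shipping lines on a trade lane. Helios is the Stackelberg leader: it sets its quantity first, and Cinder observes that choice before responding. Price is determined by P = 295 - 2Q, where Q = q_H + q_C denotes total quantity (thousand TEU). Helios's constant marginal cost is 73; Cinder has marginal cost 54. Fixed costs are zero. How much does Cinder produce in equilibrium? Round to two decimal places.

Solve by backward induction. Given q_H, the follower Cinder maximises π_C = (295 - 2q_H - 2q_C)q_C - 54q_C.
Setting the follower's marginal profit to zero, 241 - 2q_H - 4q_C = 0, i.e. q_C = (241 - 2q_H)/4.
The leader anticipates this reaction. Substituting into P = 295 - 2Q gives P = 349/2 - q_H, so π_H = (349/2 - q_H)q_H - 73q_H.
Maximising: ∂π_H/∂q_H = 203/2 - 2q_H = 0, giving q_H = 203/4.
Then q_C = (241 - 2·(203/4))/4 = 279/8.

34.88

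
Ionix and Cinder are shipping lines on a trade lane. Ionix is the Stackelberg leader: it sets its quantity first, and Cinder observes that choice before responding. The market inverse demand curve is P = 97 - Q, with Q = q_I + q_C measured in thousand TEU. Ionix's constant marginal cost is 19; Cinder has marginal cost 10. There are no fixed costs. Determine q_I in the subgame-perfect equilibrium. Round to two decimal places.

Solve by backward induction. Given q_I, the follower Cinder maximises π_C = (97 - q_I - q_C)q_C - 10q_C.
Follower FOC: 87 - q_I - 2q_C = 0, so q_C(q_I) = (87 - q_I)/2.
Ionix substitutes q_C(q_I) into its own profit: π_I = q_I(97 - q_I - (87 - q_I)/2) - 19q_I = (107/2 - (1/2)q_I)q_I - 19q_I.
Leader FOC: 69/2 - q_I = 0, so q_I = 69/2.
Then q_C = (87 - 69/2)/2 = 105/4.

34.50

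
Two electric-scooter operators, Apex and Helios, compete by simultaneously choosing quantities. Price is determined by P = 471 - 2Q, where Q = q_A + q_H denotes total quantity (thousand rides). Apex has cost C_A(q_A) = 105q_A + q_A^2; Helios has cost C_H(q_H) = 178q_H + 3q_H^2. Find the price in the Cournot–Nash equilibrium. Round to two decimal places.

Apex's profit: π_A = (471 - 2Q)q_A - (105q_A + q_A²). Setting ∂π_A/∂q_A = 0: 366 - 6q_A - 2(q_H) = 0.
Helios's first-order condition: 293 - 10q_H - 2(q_A) = 0.
Best responses: q_A = (366 - 2q_H)/6, q_H = (293 - 2q_A)/10.
Solving the pair: q_A = 1537/28, q_H = 513/28.
Total output Q = 1025/14, so price P = 471 - 2·(1025/14) = 324.5714.

324.57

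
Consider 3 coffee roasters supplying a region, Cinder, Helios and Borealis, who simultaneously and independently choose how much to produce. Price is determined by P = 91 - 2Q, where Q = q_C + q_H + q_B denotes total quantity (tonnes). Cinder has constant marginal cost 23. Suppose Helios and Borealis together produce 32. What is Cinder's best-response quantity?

With rivals' combined output fixed at 32, Cinder's profit is π_C = (91 - 2·32 - 2q_C)q_C - (23q_C) = (27 - 2q_C)q_C - (23q_C).
∂π_C/∂q_C = 4 - 4q_C = 0, so q_C = 1.

1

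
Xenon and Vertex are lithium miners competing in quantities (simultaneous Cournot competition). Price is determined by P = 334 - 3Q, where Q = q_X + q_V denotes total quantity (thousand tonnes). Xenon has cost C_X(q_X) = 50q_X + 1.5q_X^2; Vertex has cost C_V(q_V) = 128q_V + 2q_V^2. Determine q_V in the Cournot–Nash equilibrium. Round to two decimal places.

Xenon's profit: π_X = (334 - 3Q)q_X - (50q_X + (3/2)q_X²). Setting ∂π_X/∂q_X = 0: 284 - 9q_X - 3(q_V) = 0.
Vertex's first-order condition: 206 - 10q_V - 3(q_X) = 0.
Rearranging gives the reaction functions q_X = (284 - 3q_V)/9 and q_V = (206 - 3q_X)/10.
Substituting one into the other gives q_X = 27.4321 and q_V = 334/27.

12.37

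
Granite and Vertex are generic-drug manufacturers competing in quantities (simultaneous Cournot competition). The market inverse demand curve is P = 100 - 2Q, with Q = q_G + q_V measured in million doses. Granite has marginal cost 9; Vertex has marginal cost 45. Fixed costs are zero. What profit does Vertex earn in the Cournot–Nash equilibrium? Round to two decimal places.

20.06

Granite's profit: π_G = (100 - 2Q)q_G - (9q_G). Setting ∂π_G/∂q_G = 0: 91 - 4q_G - 2(q_V) = 0.
Vertex's first-order condition: 55 - 4q_V - 2(q_G) = 0.
Rearranging gives the reaction functions q_G = (91 - 2q_V)/4 and q_V = (55 - 2q_G)/4.
Substituting one into the other gives q_G = 127/6 and q_V = 19/6.
Price P = 100 - 2·(73/3) = 154/3.
Vertex's profit: (154/3 - 45)·(19/6) = 361/18.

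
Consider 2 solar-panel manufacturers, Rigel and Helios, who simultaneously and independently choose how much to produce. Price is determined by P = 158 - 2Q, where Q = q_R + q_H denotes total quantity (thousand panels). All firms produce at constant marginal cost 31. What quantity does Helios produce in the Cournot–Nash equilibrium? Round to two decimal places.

21.17

Each firm earns π_i = (158 - 2Q)q_i - 31q_i.
Setting ∂π_i/∂q_i = 0 with rivals' quantities fixed: 127 - 4q_i - 2q_j = 0.
With identical firms every q_j equals q_i, so q_j = q_i and 127 = 6q_i, giving q_i = 127/6.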